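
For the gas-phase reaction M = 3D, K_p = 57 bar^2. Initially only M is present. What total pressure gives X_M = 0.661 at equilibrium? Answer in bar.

Take 1 mol M as basis and let X be its fractional conversion, so ξ = X.
Mole table: n_M = 1 − X; n_D = 3X.
n_T = Σnᵢ = 1 + 2X.
K_p = p_D^3 / (p_M) with p_i = (n_i/n_T)·P.
At X = 0.661: the mole-fraction product g(X) = Π y_i^ν_i = 4.266. Since K_p = g(X)·P^{2}, P = (K_p/g)^(1/2) = (57/4.266)^(1/2) = 3.66 bar.

P = 3.66 bar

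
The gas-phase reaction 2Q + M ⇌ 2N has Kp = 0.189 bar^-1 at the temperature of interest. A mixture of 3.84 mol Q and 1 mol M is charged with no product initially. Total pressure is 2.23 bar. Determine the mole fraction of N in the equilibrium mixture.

Let X = conversion of M (basis 1 mol M); extent of reaction ξ = X.
Species balance: n_Q = 3.84 − 2X; n_M = 1 − X; n_N = 2X.
Total moles n_T = 4.84 − X.
y_i = n_i/n_T, p_i = y_i·P. Kp = p_N^2 / (p_Q^2 p_M).
Substituting and setting equal to 0.189 bar^-1 gives a polynomial in X; the root in (0,1) is X = 0.375.
Then n_N = 0.75, n_T = 4.46, so y_N = 0.168.

y_N = 0.168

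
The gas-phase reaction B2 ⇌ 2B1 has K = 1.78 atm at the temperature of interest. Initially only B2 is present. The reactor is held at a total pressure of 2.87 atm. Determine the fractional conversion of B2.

X = 0.366

Basis: 1 mol B2 initially; let X = conversion of B2. Extent ξ = X.
Mole table: n_B2 = 1 − X; n_B1 = 2X.
Total moles n_T = 1 + X.
Mole fractions y_i = n_i/n_T; K = p_B1^2 / (p_B2) with p_i = y_i·P.
Setting this equal to 1.78 atm and taking the physical root (0 < X < 1) gives X = 0.366.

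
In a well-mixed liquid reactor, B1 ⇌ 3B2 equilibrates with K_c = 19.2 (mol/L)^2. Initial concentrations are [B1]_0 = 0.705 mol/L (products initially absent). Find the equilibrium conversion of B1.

Let X = conversion of B1; extent ξ = 0.705·X mol/L.
Concentrations: [B1] = 0.705 − 0.705X; [B2] = 2.11X.
K_c = [B2]^3 / ([B1]).
This equals 19.2 at X = 0.729 (the root in 0 < X < 1).

X = 0.729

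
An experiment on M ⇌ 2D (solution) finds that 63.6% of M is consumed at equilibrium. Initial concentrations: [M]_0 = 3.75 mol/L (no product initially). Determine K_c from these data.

K_c = 16.7 mol/L

Let X = conversion of M.
Concentrations: [M] = 3.75 − 3.75X; [D] = 7.5X.
At X = 0.636: [M] = 1.36, [D] = 4.77.
K_c = [D]^2 / ([M]) = 16.7 mol/L.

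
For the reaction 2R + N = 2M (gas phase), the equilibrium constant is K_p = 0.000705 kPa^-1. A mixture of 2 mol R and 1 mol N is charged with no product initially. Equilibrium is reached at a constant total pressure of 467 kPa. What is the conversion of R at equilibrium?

Let X = conversion of R (basis 2 mol R); extent of reaction ξ = X.
Mole table: n_R = 2 − 2X; n_N = 1 − X; n_M = 2X.
Total moles n_T = 3 − X.
y_i = n_i/n_T, p_i = y_i·P. K_p = p_M^2 / (p_R^2 p_N).
Setting this equal to 0.000705 kPa^-1 and taking the physical root (0 < X < 1) gives X = 0.232.

X = 0.232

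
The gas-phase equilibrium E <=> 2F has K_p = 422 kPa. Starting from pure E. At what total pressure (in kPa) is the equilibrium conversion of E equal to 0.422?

Basis: 1 mol E initially; let X = conversion of E. Extent ξ = X.
Species balance: n_E = 1 − X; n_F = 2X.
Summing: n_T = 1 + X.
K_p = p_F^2 / (p_E) with p_i = (n_i/n_T)·P.
At X = 0.422: the mole-fraction product g(X) = Π y_i^ν_i = 0.8667. Since K_p = g(X)·P^{1}, P = (K_p/g)^(1/1) = (422/0.8667)^(1/1) = 487 kPa.

P = 487 kPa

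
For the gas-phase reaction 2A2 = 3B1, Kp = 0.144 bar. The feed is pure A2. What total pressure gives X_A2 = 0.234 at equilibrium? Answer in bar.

P = 2.18 bar

Let X = conversion of A2 (basis 1 mol A2); extent of reaction ξ = 0.5X.
Moles: n_A2 = 1 − X; n_B1 = 1.5X.
Summing: n_T = 1 + 0.5X.
Kp = p_B1^3 / (p_A2^2) with p_i = (n_i/n_T)·P.
At X = 0.234: the mole-fraction product g(X) = Π y_i^ν_i = 0.06598. Since Kp = g(X)·P^{1}, P = (Kp/g)^(1/1) = (0.144/0.06598)^(1/1) = 2.18 bar.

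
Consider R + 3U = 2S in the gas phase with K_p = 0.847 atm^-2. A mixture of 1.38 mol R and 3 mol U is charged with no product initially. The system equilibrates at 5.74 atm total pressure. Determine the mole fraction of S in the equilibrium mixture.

y_S = 0.452

Basis: 3 mol U initially; let X = conversion of U. Extent ξ = X.
Moles: n_R = 1.38 − X; n_U = 3 − 3X; n_S = 2X.
n_T = Σnᵢ = 4.38 − 2X.
Mole fractions y_i = n_i/n_T; K_p = p_S^2 / (p_R p_U^3) with p_i = y_i·P.
Equating to 0.847 atm^-2 and solving on 0 < X < 1: X = 0.682.
Then n_S = 1.36, n_T = 3.02, so y_S = 0.452.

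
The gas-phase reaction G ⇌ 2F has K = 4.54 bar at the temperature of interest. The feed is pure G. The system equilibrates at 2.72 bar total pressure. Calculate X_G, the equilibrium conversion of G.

X = 0.543

Take 1 mol G as basis and let X be its fractional conversion, so ξ = X.
At extent ξ: n_G = 1 − X; n_F = 2X.
Total moles n_T = 1 + X.
Mole fractions y_i = n_i/n_T; K = p_F^2 / (p_G) with p_i = y_i·P.
Setting this equal to 4.54 bar and taking the physical root (0 < X < 1) gives X = 0.543.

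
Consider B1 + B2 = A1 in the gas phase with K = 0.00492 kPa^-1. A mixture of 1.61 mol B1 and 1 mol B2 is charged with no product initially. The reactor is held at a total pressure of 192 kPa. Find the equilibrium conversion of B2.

X = 0.345

Take 1 mol B2 as basis and let X be its fractional conversion, so ξ = X.
Species balance: n_B1 = 1.61 − X; n_B2 = 1 − X; n_A1 = X.
n_T = Σnᵢ = 2.61 − X.
With p_i = (n_i/n_T)P, K = p_A1 / (p_B1 p_B2).
Substituting and setting equal to 0.00492 kPa^-1 gives a polynomial in X; the root in (0,1) is X = 0.345.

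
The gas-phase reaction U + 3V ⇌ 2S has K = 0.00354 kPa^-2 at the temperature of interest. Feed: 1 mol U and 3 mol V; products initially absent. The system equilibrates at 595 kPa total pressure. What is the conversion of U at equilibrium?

Let X = conversion of U (basis 1 mol U); extent of reaction ξ = X.
At extent ξ: n_U = 1 − X; n_V = 3 − 3X; n_S = 2X.
Summing: n_T = 4 − 2X.
y_i = n_i/n_T, p_i = y_i·P. K = p_S^2 / (p_U p_V^3).
Substituting and setting equal to 0.00354 kPa^-2 gives a polynomial in X; the root in (0,1) is X = 0.854.

X = 0.854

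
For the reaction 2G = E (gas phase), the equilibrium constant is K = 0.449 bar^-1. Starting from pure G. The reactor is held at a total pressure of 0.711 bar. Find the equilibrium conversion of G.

Take 1 mol G as basis and let X be its fractional conversion, so ξ = 0.5X.
Species balance: n_G = 1 − X; n_E = 0.5X.
Total moles n_T = 1 − 0.5X.
With p_i = (n_i/n_T)P, K = p_E / (p_G^2).
Setting this equal to 0.449 bar^-1 and taking the physical root (0 < X < 1) gives X = 0.337.

X = 0.337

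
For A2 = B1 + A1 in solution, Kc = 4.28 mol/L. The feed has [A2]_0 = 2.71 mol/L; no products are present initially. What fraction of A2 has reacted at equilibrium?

Let X = conversion of A2; extent ξ = 2.71·X mol/L.
Concentrations: [A2] = 2.71 − 2.71X; [B1] = 2.71X; [A1] = 2.71X.
Kc = [B1] [A1] / ([A2]).
Setting equal to 4.28 and solving for X on (0,1) gives X = 0.695.

X = 0.695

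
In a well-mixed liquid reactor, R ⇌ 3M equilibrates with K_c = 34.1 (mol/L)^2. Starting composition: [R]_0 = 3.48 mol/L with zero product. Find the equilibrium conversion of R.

X = 0.398

Let X = conversion of R; extent ξ = 3.48·X mol/L.
Concentrations: [R] = 3.48 − 3.48X; [M] = 10.4X.
K_c = [M]^3 / ([R]).
This equals 34.1 at X = 0.398 (the root in 0 < X < 1).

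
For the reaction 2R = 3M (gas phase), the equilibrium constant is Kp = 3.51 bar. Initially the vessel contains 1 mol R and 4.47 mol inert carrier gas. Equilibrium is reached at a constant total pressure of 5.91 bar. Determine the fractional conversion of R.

X = 0.571

Basis: 1 mol R initially; let X = conversion of R. Extent ξ = 0.5X.
At extent ξ: n_R = 1 − X; n_M = 1.5X; n_I = 4.47 (inert).
Total moles n_T = 5.47 + 0.5X.
With p_i = (n_i/n_T)P, Kp = p_M^3 / (p_R^2).
This yields a degree-3 equation in X; solving on (0,1), X = 0.571.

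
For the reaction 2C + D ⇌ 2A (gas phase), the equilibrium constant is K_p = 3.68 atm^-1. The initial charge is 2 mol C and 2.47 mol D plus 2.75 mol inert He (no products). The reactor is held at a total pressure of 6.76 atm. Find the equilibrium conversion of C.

Basis: 2 mol C initially; let X = conversion of C. Extent ξ = X.
Species balance: n_C = 2 − 2X; n_D = 2.47 − X; n_A = 2X; n_I = 2.75 (inert).
Summing: n_T = 7.22 − X.
y_i = n_i/n_T, p_i = y_i·P. K_p = p_A^2 / (p_C^2 p_D).
Equating to 3.68 atm^-1 and solving on 0 < X < 1: X = 0.721.

X = 0.721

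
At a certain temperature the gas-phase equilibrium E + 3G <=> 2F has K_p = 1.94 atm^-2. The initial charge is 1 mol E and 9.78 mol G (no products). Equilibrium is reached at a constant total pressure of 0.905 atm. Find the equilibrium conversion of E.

Basis: 1 mol E initially; let X = conversion of E. Extent ξ = X.
Species balance: n_E = 1 − X; n_G = 9.78 − 3X; n_F = 2X.
Total moles n_T = 10.8 − 2X.
Mole fractions y_i = n_i/n_T; K_p = p_F^2 / (p_E p_G^3) with p_i = y_i·P.
Substituting and setting equal to 1.94 atm^-2 gives a polynomial in X; the root in (0,1) is X = 0.732.

X = 0.732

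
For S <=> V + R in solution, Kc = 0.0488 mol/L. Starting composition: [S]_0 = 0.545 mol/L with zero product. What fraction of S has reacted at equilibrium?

X = 0.258

Let X = conversion of S; extent ξ = 0.545·X mol/L.
Concentrations: [S] = 0.545 − 0.545X; [V] = 0.545X; [R] = 0.545X.
Kc = [V] [R] / ([S]).
Setting equal to 0.0488 and solving for X on (0,1) gives X = 0.258.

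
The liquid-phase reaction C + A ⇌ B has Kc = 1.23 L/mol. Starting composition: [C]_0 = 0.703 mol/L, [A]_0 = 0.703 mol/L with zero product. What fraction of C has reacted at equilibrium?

X = 0.357

Let X = conversion of C; extent ξ = 0.703·X mol/L.
Concentrations: [C] = 0.703 − 0.703X; [A] = 0.703 − 0.703X; [B] = 0.703X.
Kc = [B] / ([C] [A]).
Solving Kc = 1.23 for X ∈ (0,1): X = 0.357.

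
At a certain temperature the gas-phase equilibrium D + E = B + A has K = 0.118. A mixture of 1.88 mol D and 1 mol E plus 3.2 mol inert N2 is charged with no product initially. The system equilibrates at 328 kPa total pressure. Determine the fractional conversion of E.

X = 0.345

Let X = conversion of E (basis 1 mol E); extent of reaction ξ = X.
Species balance: n_D = 1.88 − X; n_E = 1 − X; n_B = X; n_A = X; n_I = 3.2 (inert).
Since Δν = 0, n_T = 6.08 throughout.
Mole fractions y_i = n_i/n_T; K = p_B p_A / (p_D p_E) with p_i = y_i·P.
Equating to 0.118 and solving on 0 < X < 1: X = 0.345.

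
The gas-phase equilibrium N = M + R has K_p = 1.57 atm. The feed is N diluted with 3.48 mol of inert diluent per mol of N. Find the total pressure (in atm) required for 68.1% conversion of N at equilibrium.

P = 5.57 atm

Let X = conversion of N (basis 1 mol N); extent of reaction ξ = X.
Mole table: n_N = 1 − X; n_M = X; n_R = X; n_I = 3.48 (inert).
n_T = Σnᵢ = 4.48 + X.
K_p = p_M p_R / (p_N) with p_i = (n_i/n_T)·P.
At X = 0.681: the mole-fraction product g(X) = Π y_i^ν_i = 0.2817. Since K_p = g(X)·P^{1}, P = (K_p/g)^(1/1) = (1.57/0.2817)^(1/1) = 5.57 atm.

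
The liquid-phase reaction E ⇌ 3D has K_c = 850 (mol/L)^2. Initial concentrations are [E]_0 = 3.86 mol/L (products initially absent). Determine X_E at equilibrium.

X = 0.778

Let X = conversion of E; extent ξ = 3.86·X mol/L.
Concentrations: [E] = 3.86 − 3.86X; [D] = 11.6X.
K_c = [D]^3 / ([E]).
Solving K_c = 850 for X ∈ (0,1): X = 0.778.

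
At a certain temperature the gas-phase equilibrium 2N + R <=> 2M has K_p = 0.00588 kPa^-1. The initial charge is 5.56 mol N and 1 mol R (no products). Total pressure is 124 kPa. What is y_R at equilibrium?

Take 1 mol R as basis and let X be its fractional conversion, so ξ = X.
At extent ξ: n_N = 5.56 − 2X; n_R = 1 − X; n_M = 2X.
Summing: n_T = 6.56 − X.
Mole fractions y_i = n_i/n_T; K_p = p_M^2 / (p_N^2 p_R) with p_i = y_i·P.
Substituting and setting equal to 0.00588 kPa^-1 gives a polynomial in X; the root in (0,1) is X = 0.534.
Then n_R = 0.466, n_T = 6.03, so y_R = 0.077.

y_R = 0.077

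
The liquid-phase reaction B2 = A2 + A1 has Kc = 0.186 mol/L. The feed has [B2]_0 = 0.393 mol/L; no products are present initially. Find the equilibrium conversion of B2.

X = 0.491

Let X = conversion of B2; extent ξ = 0.393·X mol/L.
Concentrations: [B2] = 0.393 − 0.393X; [A2] = 0.393X; [A1] = 0.393X.
Kc = [A2] [A1] / ([B2]).
Setting equal to 0.186 and solving for X on (0,1) gives X = 0.491.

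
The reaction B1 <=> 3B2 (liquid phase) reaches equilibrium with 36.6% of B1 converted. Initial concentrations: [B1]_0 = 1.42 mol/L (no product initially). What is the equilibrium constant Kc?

Kc = 4.21 (mol/L)^2

Let X = conversion of B1.
Concentrations: [B1] = 1.42 − 1.42X; [B2] = 4.26X.
At X = 0.366: [B1] = 0.9, [B2] = 1.56.
Kc = [B2]^3 / ([B1]) = 4.21 (mol/L)^2.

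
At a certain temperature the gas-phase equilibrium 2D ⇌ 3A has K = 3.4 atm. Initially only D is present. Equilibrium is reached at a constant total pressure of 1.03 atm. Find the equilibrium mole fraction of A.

Take 1 mol D as basis and let X be its fractional conversion, so ξ = 0.5X.
Moles: n_D = 1 − X; n_A = 1.5X.
Summing: n_T = 1 + 0.5X.
Mole fractions y_i = n_i/n_T; K = p_A^3 / (p_D^2) with p_i = y_i·P.
Substituting and setting equal to 3.4 atm gives a polynomial in X; the root in (0,1) is X = 0.594.
Then n_A = 0.891, n_T = 1.3, so y_A = 0.687.

y_A = 0.687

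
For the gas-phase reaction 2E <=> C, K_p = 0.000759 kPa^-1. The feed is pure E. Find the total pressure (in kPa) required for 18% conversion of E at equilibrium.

Take 1 mol E as basis and let X be its fractional conversion, so ξ = 0.5X.
Species balance: n_E = 1 − X; n_C = 0.5X.
Total moles n_T = 1 − 0.5X.
K_p = p_C / (p_E^2) with p_i = (n_i/n_T)·P.
At X = 0.18: the mole-fraction product g(X) = Π y_i^ν_i = 0.1218. Since K_p = g(X)·P^{-1}, P = (g/K_p)^(1/1) = (0.1218/0.000759)^(1/1) = 160 kPa.

P = 160 kPa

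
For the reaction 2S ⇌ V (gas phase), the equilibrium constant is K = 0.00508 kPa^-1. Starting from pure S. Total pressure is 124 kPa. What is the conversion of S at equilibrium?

X = 0.467

Basis: 1 mol S initially; let X = conversion of S. Extent ξ = 0.5X.
Moles: n_S = 1 − X; n_V = 0.5X.
n_T = Σnᵢ = 1 − 0.5X.
With p_i = (n_i/n_T)P, K = p_V / (p_S^2).
Equating to 0.00508 kPa^-1 and solving on 0 < X < 1: X = 0.467.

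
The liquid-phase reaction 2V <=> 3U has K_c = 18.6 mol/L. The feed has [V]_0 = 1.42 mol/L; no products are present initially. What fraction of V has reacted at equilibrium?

X = 0.702

Let X = conversion of V; extent ξ = 1.42X/2 mol/L.
Concentrations: [V] = 1.42 − 1.42X; [U] = 2.13X.
K_c = [U]^3 / ([V]^2).
Setting equal to 18.6 and solving for X on (0,1) gives X = 0.702.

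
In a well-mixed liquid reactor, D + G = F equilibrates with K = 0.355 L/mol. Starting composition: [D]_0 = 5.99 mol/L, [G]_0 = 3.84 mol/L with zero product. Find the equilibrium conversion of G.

Let X = conversion of G; extent ξ = 3.84·X mol/L.
Concentrations: [D] = 5.99 − 3.84X; [G] = 3.84 − 3.84X; [F] = 3.84X.
K = [F] / ([D] [G]).
Setting equal to 0.355 and solving for X on (0,1) gives X = 0.573.

X = 0.573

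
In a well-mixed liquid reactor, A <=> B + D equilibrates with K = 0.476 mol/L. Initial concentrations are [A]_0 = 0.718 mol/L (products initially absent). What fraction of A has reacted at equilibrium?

X = 0.548

Let X = conversion of A; extent ξ = 0.718·X mol/L.
Concentrations: [A] = 0.718 − 0.718X; [B] = 0.718X; [D] = 0.718X.
K = [B] [D] / ([A]).
This equals 0.476 at X = 0.548 (the root in 0 < X < 1).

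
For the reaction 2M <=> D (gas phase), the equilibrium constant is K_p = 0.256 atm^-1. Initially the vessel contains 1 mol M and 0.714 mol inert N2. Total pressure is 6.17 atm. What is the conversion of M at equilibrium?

X = 0.513

Basis: 1 mol M initially; let X = conversion of M. Extent ξ = 0.5X.
Mole table: n_M = 1 − X; n_D = 0.5X; n_I = 0.714 (inert).
Total moles n_T = 1.71 − 0.5X.
Mole fractions y_i = n_i/n_T; K_p = p_D / (p_M^2) with p_i = y_i·P.
Setting this equal to 0.256 atm^-1 and taking the physical root (0 < X < 1) gives X = 0.513.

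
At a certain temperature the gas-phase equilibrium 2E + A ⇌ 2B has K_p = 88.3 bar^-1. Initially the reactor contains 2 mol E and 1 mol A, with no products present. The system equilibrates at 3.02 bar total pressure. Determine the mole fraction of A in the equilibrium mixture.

Let X = conversion of E (basis 2 mol E); extent of reaction ξ = X.
At extent ξ: n_E = 2 − 2X; n_A = 1 − X; n_B = 2X.
Summing: n_T = 3 − X.
y_i = n_i/n_T, p_i = y_i·P. K_p = p_B^2 / (p_E^2 p_A).
This yields a degree-3 equation in X; solving on (0,1), X = 0.823.
Then n_A = 0.177, n_T = 2.18, so y_A = 0.081.

y_A = 0.081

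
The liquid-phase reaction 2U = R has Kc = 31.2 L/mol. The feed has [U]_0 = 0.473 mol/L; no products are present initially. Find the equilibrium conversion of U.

Let X = conversion of U; extent ξ = 0.473X/2 mol/L.
Concentrations: [U] = 0.473 − 0.473X; [R] = 0.236X.
Kc = [R] / ([U]^2).
This equals 31.2 at X = 0.832 (the root in 0 < X < 1).

X = 0.832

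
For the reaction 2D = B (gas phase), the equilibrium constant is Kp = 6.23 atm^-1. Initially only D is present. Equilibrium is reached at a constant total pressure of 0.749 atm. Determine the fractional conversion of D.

X = 0.774

Take 1 mol D as basis and let X be its fractional conversion, so ξ = 0.5X.
Species balance: n_D = 1 − X; n_B = 0.5X.
Total moles n_T = 1 − 0.5X.
y_i = n_i/n_T, p_i = y_i·P. Kp = p_B / (p_D^2).
This yields a degree-2 equation in X; solving on (0,1), X = 0.774.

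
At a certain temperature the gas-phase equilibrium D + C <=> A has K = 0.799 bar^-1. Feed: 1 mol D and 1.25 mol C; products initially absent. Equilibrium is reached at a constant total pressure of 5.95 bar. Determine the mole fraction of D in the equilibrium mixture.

Take 1 mol D as basis and let X be its fractional conversion, so ξ = X.
Moles: n_D = 1 − X; n_C = 1.25 − X; n_A = X.
n_T = Σnᵢ = 2.25 − X.
Mole fractions y_i = n_i/n_T; K = p_A / (p_D p_C) with p_i = y_i·P.
Substituting and setting equal to 0.799 bar^-1 gives a polynomial in X; the root in (0,1) is X = 0.642.
Then n_D = 0.358, n_T = 1.61, so y_D = 0.222.

y_D = 0.222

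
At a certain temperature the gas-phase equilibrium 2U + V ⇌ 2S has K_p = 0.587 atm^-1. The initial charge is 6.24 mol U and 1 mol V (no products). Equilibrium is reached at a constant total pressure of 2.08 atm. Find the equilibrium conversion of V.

X = 0.640

Let X = conversion of V (basis 1 mol V); extent of reaction ξ = X.
Moles: n_U = 6.24 − 2X; n_V = 1 − X; n_S = 2X.
Total moles n_T = 7.24 − X.
With p_i = (n_i/n_T)P, K_p = p_S^2 / (p_U^2 p_V).
Equating to 0.587 atm^-1 and solving on 0 < X < 1: X = 0.640.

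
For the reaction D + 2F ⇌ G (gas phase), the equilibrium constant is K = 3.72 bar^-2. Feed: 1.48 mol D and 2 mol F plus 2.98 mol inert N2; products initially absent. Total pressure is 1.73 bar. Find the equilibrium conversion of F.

X = 0.450

Basis: 2 mol F initially; let X = conversion of F. Extent ξ = X.
Species balance: n_D = 1.48 − X; n_F = 2 − 2X; n_G = X; n_I = 2.98 (inert).
Summing: n_T = 6.46 − 2X.
y_i = n_i/n_T, p_i = y_i·P. K = p_G / (p_D p_F^2).
Equating to 3.72 bar^-2 and solving on 0 < X < 1: X = 0.450.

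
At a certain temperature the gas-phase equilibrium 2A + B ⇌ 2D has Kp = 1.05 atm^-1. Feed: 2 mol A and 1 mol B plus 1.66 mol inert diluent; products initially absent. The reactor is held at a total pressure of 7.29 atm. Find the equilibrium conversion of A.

Let X = conversion of A (basis 2 mol A); extent of reaction ξ = X.
Species balance: n_A = 2 − 2X; n_B = 1 − X; n_D = 2X; n_I = 1.66 (inert).
Total moles n_T = 4.66 − X.
y_i = n_i/n_T, p_i = y_i·P. Kp = p_D^2 / (p_A^2 p_B).
Setting this equal to 1.05 atm^-1 and taking the physical root (0 < X < 1) gives X = 0.491.

X = 0.491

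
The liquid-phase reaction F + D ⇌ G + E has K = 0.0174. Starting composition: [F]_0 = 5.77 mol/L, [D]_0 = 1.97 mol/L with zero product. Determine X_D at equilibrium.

X = 0.196

Let X = conversion of D; extent ξ = 1.97·X mol/L.
Concentrations: [F] = 5.77 − 1.97X; [D] = 1.97 − 1.97X; [G] = 1.97X; [E] = 1.97X.
K = [G] [E] / ([F] [D]).
This equals 0.0174 at X = 0.196 (the root in 0 < X < 1).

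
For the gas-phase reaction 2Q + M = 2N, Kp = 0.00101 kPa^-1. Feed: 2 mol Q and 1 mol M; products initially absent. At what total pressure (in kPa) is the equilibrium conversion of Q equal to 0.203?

Let X = conversion of Q (basis 2 mol Q); extent of reaction ξ = X.
At extent ξ: n_Q = 2 − 2X; n_M = 1 − X; n_N = 2X.
Summing: n_T = 3 − X.
Kp = p_N^2 / (p_Q^2 p_M) with p_i = (n_i/n_T)·P.
At X = 0.203: the mole-fraction product g(X) = Π y_i^ν_i = 0.2277. Since Kp = g(X)·P^{-1}, P = (g/Kp)^(1/1) = (0.2277/0.00101)^(1/1) = 225 kPa.

P = 225 kPa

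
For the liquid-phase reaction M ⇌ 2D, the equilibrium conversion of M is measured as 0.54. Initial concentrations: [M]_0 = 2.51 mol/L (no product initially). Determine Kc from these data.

Let X = conversion of M.
Concentrations: [M] = 2.51 − 2.51X; [D] = 5.02X.
At X = 0.54: [M] = 1.15, [D] = 2.71.
Kc = [D]^2 / ([M]) = 6.36 mol/L.

Kc = 6.36 mol/L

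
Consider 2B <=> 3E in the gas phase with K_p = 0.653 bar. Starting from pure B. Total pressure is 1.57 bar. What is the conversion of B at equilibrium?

X = 0.383

Take 1 mol B as basis and let X be its fractional conversion, so ξ = 0.5X.
At extent ξ: n_B = 1 − X; n_E = 1.5X.
Summing: n_T = 1 + 0.5X.
With p_i = (n_i/n_T)P, K_p = p_E^3 / (p_B^2).
Setting this equal to 0.653 bar and taking the physical root (0 < X < 1) gives X = 0.383.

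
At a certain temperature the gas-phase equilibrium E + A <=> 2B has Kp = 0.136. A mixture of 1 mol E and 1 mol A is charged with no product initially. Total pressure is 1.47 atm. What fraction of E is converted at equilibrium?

X = 0.156

Let X = conversion of E (basis 1 mol E); extent of reaction ξ = X.
Moles: n_E = 1 − X; n_A = 1 − X; n_B = 2X.
Since Δν = 0, n_T = 2 throughout.
With p_i = (n_i/n_T)P, Kp = p_B^2 / (p_E p_A).
Equating to 0.136 and solving on 0 < X < 1: X = 0.156.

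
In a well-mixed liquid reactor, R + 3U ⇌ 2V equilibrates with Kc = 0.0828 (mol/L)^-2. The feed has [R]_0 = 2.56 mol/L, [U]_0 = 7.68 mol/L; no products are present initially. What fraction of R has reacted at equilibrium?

Let X = conversion of R; extent ξ = 2.56·X mol/L.
Concentrations: [R] = 2.56 − 2.56X; [U] = 7.68 − 7.68X; [V] = 5.12X.
Kc = [V]^2 / ([R] [U]^3).
Equating to 0.0828 (mol/L)^-2: the physical root is X = 0.493.

X = 0.493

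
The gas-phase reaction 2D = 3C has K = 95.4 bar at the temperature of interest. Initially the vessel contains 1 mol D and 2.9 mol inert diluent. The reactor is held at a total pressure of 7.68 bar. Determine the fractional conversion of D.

X = 0.815

Basis: 1 mol D initially; let X = conversion of D. Extent ξ = 0.5X.
Species balance: n_D = 1 − X; n_C = 1.5X; n_I = 2.9 (inert).
Summing: n_T = 3.9 + 0.5X.
With p_i = (n_i/n_T)P, K = p_C^3 / (p_D^2).
Substituting and setting equal to 95.4 bar gives a polynomial in X; the root in (0,1) is X = 0.815.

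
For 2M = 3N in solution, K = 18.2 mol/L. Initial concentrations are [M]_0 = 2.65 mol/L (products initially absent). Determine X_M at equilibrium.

X = 0.641

Let X = conversion of M; extent ξ = 2.65X/2 mol/L.
Concentrations: [M] = 2.65 − 2.65X; [N] = 3.97X.
K = [N]^3 / ([M]^2).
This equals 18.2 at X = 0.641 (the root in 0 < X < 1).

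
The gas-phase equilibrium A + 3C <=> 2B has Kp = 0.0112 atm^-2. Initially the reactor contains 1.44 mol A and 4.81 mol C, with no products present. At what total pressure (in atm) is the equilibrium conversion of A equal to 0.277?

Take 1.44 mol A as basis and let X be its fractional conversion, so ξ = 1.44X.
Moles: n_A = 1.44 − 1.44X; n_C = 4.81 − 4.32X; n_B = 2.88X.
Summing: n_T = 6.25 − 2.88X.
Kp = p_B^2 / (p_A p_C^3) with p_i = (n_i/n_T)·P.
At X = 0.277: the mole-fraction product g(X) = Π y_i^ν_i = 0.3852. Since Kp = g(X)·P^{-2}, P = (g/Kp)^(1/2) = (0.3852/0.0112)^(1/2) = 5.86 atm.

P = 5.86 atm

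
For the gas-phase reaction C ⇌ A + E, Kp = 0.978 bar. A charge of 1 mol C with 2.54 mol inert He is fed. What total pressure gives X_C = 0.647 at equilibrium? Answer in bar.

Let X = conversion of C (basis 1 mol C); extent of reaction ξ = X.
At extent ξ: n_C = 1 − X; n_A = X; n_E = X; n_I = 2.54 (inert).
Total moles n_T = 3.54 + X.
Kp = p_A p_E / (p_C) with p_i = (n_i/n_T)·P.
At X = 0.647: the mole-fraction product g(X) = Π y_i^ν_i = 0.2832. Since Kp = g(X)·P^{1}, P = (Kp/g)^(1/1) = (0.978/0.2832)^(1/1) = 3.45 bar.

P = 3.45 bar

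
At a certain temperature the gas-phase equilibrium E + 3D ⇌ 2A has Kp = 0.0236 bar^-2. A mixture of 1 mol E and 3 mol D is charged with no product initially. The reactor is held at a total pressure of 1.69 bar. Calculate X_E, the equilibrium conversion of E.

X = 0.135

Take 1 mol E as basis and let X be its fractional conversion, so ξ = X.
Mole table: n_E = 1 − X; n_D = 3 − 3X; n_A = 2X.
Summing: n_T = 4 − 2X.
With p_i = (n_i/n_T)P, Kp = p_A^2 / (p_E p_D^3).
Setting this equal to 0.0236 bar^-2 and taking the physical root (0 < X < 1) gives X = 0.135.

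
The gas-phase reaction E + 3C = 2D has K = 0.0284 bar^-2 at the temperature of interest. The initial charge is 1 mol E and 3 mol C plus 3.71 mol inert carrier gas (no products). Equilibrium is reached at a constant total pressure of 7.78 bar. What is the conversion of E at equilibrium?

Take 1 mol E as basis and let X be its fractional conversion, so ξ = X.
At extent ξ: n_E = 1 − X; n_C = 3 − 3X; n_D = 2X; n_I = 3.71 (inert).
n_T = Σnᵢ = 7.71 − 2X.
With p_i = (n_i/n_T)P, K = p_D^2 / (p_E p_C^3).
Equating to 0.0284 bar^-2 and solving on 0 < X < 1: X = 0.260.

X = 0.260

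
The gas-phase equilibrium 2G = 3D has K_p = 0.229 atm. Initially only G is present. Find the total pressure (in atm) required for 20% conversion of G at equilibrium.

Take 1 mol G as basis and let X be its fractional conversion, so ξ = 0.5X.
Moles: n_G = 1 − X; n_D = 1.5X.
Summing: n_T = 1 + 0.5X.
K_p = p_D^3 / (p_G^2) with p_i = (n_i/n_T)·P.
At X = 0.2: the mole-fraction product g(X) = Π y_i^ν_i = 0.03835. Since K_p = g(X)·P^{1}, P = (K_p/g)^(1/1) = (0.229/0.03835)^(1/1) = 5.97 atm.

P = 5.97 atm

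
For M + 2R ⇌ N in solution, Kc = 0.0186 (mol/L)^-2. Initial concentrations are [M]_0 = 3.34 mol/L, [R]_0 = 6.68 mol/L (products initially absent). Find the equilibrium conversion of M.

Let X = conversion of M; extent ξ = 3.34·X mol/L.
Concentrations: [M] = 3.34 − 3.34X; [R] = 6.68 − 6.68X; [N] = 3.34X.
Kc = [N] / ([M] [R]^2).
This equals 0.0186 at X = 0.293 (the root in 0 < X < 1).

X = 0.293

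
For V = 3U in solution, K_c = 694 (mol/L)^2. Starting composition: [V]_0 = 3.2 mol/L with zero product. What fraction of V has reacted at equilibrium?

Let X = conversion of V; extent ξ = 3.2·X mol/L.
Concentrations: [V] = 3.2 − 3.2X; [U] = 9.6X.
K_c = [U]^3 / ([V]).
Equating to 694 (mol/L)^2: the physical root is X = 0.798.

X = 0.798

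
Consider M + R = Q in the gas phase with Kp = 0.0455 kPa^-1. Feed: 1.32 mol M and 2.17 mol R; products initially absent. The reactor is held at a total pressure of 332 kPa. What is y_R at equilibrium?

Basis: 1.32 mol M initially; let X = conversion of M. Extent ξ = 1.32X.
Species balance: n_M = 1.32 − 1.32X; n_R = 2.17 − 1.32X; n_Q = 1.32X.
n_T = Σnᵢ = 3.49 − 1.32X.
y_i = n_i/n_T, p_i = y_i·P. Kp = p_Q / (p_M p_R).
Equating to 0.0455 kPa^-1 and solving on 0 < X < 1: X = 0.868.
Then n_R = 1.02, n_T = 2.34, so y_R = 0.437.

y_R = 0.437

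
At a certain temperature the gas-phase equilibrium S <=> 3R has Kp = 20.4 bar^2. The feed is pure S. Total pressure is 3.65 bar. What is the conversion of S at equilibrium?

X = 0.484

Let X = conversion of S (basis 1 mol S); extent of reaction ξ = X.
Mole table: n_S = 1 − X; n_R = 3X.
Total moles n_T = 1 + 2X.
With p_i = (n_i/n_T)P, Kp = p_R^3 / (p_S).
Equating to 20.4 bar^2 and solving on 0 < X < 1: X = 0.484.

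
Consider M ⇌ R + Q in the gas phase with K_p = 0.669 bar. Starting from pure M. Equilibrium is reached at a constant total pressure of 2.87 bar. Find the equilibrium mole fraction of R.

Let X = conversion of M (basis 1 mol M); extent of reaction ξ = X.
At extent ξ: n_M = 1 − X; n_R = X; n_Q = X.
Summing: n_T = 1 + X.
Mole fractions y_i = n_i/n_T; K_p = p_R p_Q / (p_M) with p_i = y_i·P.
Equating to 0.669 bar and solving on 0 < X < 1: X = 0.435.
Then n_R = 0.435, n_T = 1.43, so y_R = 0.303.

y_R = 0.303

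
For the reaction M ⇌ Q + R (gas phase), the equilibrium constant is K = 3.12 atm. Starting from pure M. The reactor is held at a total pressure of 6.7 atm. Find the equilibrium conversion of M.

X = 0.564

Basis: 1 mol M initially; let X = conversion of M. Extent ξ = X.
At extent ξ: n_M = 1 − X; n_Q = X; n_R = X.
n_T = Σnᵢ = 1 + X.
Mole fractions y_i = n_i/n_T; K = p_Q p_R / (p_M) with p_i = y_i·P.
Setting this equal to 3.12 atm and taking the physical root (0 < X < 1) gives X = 0.564.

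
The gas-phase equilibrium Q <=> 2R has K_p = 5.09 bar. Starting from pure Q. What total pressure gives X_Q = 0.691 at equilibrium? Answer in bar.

Let X = conversion of Q (basis 1 mol Q); extent of reaction ξ = X.
Species balance: n_Q = 1 − X; n_R = 2X.
n_T = Σnᵢ = 1 + X.
K_p = p_R^2 / (p_Q) with p_i = (n_i/n_T)·P.
At X = 0.691: the mole-fraction product g(X) = Π y_i^ν_i = 3.655. Since K_p = g(X)·P^{1}, P = (K_p/g)^(1/1) = (5.09/3.655)^(1/1) = 1.39 bar.

P = 1.39 bar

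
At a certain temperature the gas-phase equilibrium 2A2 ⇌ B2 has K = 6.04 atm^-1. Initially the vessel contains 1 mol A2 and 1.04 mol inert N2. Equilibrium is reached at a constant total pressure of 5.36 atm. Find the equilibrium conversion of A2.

X = 0.854

Basis: 1 mol A2 initially; let X = conversion of A2. Extent ξ = 0.5X.
Moles: n_A2 = 1 − X; n_B2 = 0.5X; n_I = 1.04 (inert).
n_T = Σnᵢ = 2.04 − 0.5X.
y_i = n_i/n_T, p_i = y_i·P. K = p_B2 / (p_A2^2).
This yields a degree-2 equation in X; solving on (0,1), X = 0.854.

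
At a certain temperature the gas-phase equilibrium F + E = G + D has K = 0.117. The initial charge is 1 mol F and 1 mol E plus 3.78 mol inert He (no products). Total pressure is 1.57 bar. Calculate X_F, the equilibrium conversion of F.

Take 1 mol F as basis and let X be its fractional conversion, so ξ = X.
Moles: n_F = 1 − X; n_E = 1 − X; n_G = X; n_D = X; n_I = 3.78 (inert).
n_T stays at 5.78 (no change in mole number).
With p_i = (n_i/n_T)P, K = p_G p_D / (p_F p_E).
Substituting and setting equal to 0.117 gives a polynomial in X; the root in (0,1) is X = 0.255.

X = 0.255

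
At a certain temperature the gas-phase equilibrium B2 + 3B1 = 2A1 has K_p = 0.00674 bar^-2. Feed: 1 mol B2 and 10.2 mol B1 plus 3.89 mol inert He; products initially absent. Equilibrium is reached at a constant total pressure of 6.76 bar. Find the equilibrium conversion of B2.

X = 0.404

Basis: 1 mol B2 initially; let X = conversion of B2. Extent ξ = X.
Species balance: n_B2 = 1 − X; n_B1 = 10.2 − 3X; n_A1 = 2X; n_I = 3.89 (inert).
n_T = Σnᵢ = 15.1 − 2X.
With p_i = (n_i/n_T)P, K_p = p_A1^2 / (p_B2 p_B1^3).
Equating to 0.00674 bar^-2 and solving on 0 < X < 1: X = 0.404.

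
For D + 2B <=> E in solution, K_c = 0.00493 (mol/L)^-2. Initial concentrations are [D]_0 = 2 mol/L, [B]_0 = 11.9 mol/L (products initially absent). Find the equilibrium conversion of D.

X = 0.352

Let X = conversion of D; extent ξ = 2·X mol/L.
Concentrations: [D] = 2 − 2X; [B] = 11.9 − 4X; [E] = 2X.
K_c = [E] / ([D] [B]^2).
Solving K_c = 0.00493 for X ∈ (0,1): X = 0.352.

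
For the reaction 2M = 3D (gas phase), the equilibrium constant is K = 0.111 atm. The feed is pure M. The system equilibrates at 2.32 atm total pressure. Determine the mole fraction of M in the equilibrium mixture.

Basis: 1 mol M initially; let X = conversion of M. Extent ξ = 0.5X.
At extent ξ: n_M = 1 − X; n_D = 1.5X.
Summing: n_T = 1 + 0.5X.
y_i = n_i/n_T, p_i = y_i·P. K = p_D^3 / (p_M^2).
Substituting and setting equal to 0.111 atm gives a polynomial in X; the root in (0,1) is X = 0.213.
Then n_M = 0.787, n_T = 1.11, so y_M = 0.711.

y_M = 0.711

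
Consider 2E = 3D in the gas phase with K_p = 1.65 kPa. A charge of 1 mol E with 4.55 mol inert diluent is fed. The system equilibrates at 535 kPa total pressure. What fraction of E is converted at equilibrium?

X = 0.154

Take 1 mol E as basis and let X be its fractional conversion, so ξ = 0.5X.
Mole table: n_E = 1 − X; n_D = 1.5X; n_I = 4.55 (inert).
n_T = Σnᵢ = 5.55 + 0.5X.
Mole fractions y_i = n_i/n_T; K_p = p_D^3 / (p_E^2) with p_i = y_i·P.
Substituting and setting equal to 1.65 kPa gives a polynomial in X; the root in (0,1) is X = 0.154.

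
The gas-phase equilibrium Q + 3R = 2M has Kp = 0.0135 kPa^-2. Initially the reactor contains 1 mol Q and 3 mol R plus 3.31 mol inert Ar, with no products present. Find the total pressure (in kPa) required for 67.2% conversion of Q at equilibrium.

P = 123 kPa

Basis: 1 mol Q initially; let X = conversion of Q. Extent ξ = X.
Mole table: n_Q = 1 − X; n_R = 3 − 3X; n_M = 2X; n_I = 3.31 (inert).
Total moles n_T = 7.31 − 2X.
Kp = p_M^2 / (p_Q p_R^3) with p_i = (n_i/n_T)·P.
At X = 0.672: the mole-fraction product g(X) = Π y_i^ν_i = 205.7. Since Kp = g(X)·P^{-2}, P = (g/Kp)^(1/2) = (205.7/0.0135)^(1/2) = 123 kPa.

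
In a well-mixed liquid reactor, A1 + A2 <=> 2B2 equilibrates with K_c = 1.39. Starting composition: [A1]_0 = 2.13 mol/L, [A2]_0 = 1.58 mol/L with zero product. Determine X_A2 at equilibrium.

Let X = conversion of A2; extent ξ = 1.58·X mol/L.
Concentrations: [A1] = 2.13 − 1.58X; [A2] = 1.58 − 1.58X; [B2] = 3.16X.
K_c = [B2]^2 / ([A1] [A2]).
Equating to 1.39: the physical root is X = 0.428.

X = 0.428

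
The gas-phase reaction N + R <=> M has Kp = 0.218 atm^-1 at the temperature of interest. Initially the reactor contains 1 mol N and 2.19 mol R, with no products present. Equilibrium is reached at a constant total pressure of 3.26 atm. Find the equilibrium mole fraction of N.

Basis: 1 mol N initially; let X = conversion of N. Extent ξ = X.
Mole table: n_N = 1 − X; n_R = 2.19 − X; n_M = X.
n_T = Σnᵢ = 3.19 − X.
y_i = n_i/n_T, p_i = y_i·P. Kp = p_M / (p_N p_R).
Equating to 0.218 atm^-1 and solving on 0 < X < 1: X = 0.317.
Then n_N = 0.683, n_T = 2.87, so y_N = 0.238.

y_N = 0.238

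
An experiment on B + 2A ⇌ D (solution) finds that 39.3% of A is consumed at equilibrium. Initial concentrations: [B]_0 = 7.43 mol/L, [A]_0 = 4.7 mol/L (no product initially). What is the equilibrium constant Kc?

Let X = conversion of A.
Concentrations: [B] = 7.43 − 2.35X; [A] = 4.7 − 4.7X; [D] = 2.35X.
At X = 0.393: [B] = 6.51, [A] = 2.85, [D] = 0.924.
Kc = [D] / ([B] [A]^2) = 0.0174 (mol/L)^-2.

Kc = 0.0174 (mol/L)^-2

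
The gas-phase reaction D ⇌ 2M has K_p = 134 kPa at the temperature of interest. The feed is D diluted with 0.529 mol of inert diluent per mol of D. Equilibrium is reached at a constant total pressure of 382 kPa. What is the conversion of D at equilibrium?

X = 0.330

Basis: 1 mol D initially; let X = conversion of D. Extent ξ = X.
Mole table: n_D = 1 − X; n_M = 2X; n_I = 0.529 (inert).
Summing: n_T = 1.53 + X.
y_i = n_i/n_T, p_i = y_i·P. K_p = p_M^2 / (p_D).
Setting this equal to 134 kPa and taking the physical root (0 < X < 1) gives X = 0.330.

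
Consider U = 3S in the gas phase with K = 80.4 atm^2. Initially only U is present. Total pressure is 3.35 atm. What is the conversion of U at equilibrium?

Take 1 mol U as basis and let X be its fractional conversion, so ξ = X.
Moles: n_U = 1 − X; n_S = 3X.
Summing: n_T = 1 + 2X.
With p_i = (n_i/n_T)P, K = p_S^3 / (p_U).
Setting this equal to 80.4 atm^2 and taking the physical root (0 < X < 1) gives X = 0.747.

X = 0.747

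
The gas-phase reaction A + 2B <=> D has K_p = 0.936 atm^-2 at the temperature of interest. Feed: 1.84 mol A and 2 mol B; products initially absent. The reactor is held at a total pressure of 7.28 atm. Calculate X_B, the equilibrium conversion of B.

Basis: 2 mol B initially; let X = conversion of B. Extent ξ = X.
At extent ξ: n_A = 1.84 − X; n_B = 2 − 2X; n_D = X.
Summing: n_T = 3.84 − 2X.
Mole fractions y_i = n_i/n_T; K_p = p_D / (p_A p_B^2) with p_i = y_i·P.
Setting this equal to 0.936 atm^-2 and taking the physical root (0 < X < 1) gives X = 0.859.

X = 0.859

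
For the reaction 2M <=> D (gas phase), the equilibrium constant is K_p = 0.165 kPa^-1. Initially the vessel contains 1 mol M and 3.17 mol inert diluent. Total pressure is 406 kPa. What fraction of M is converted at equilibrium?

Take 1 mol M as basis and let X be its fractional conversion, so ξ = 0.5X.
Moles: n_M = 1 − X; n_D = 0.5X; n_I = 3.17 (inert).
Summing: n_T = 4.17 − 0.5X.
y_i = n_i/n_T, p_i = y_i·P. K_p = p_D / (p_M^2).
Substituting and setting equal to 0.165 kPa^-1 gives a polynomial in X; the root in (0,1) is X = 0.846.

X = 0.846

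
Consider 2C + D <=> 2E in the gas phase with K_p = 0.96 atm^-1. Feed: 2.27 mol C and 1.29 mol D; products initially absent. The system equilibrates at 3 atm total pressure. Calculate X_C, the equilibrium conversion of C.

X = 0.460

Let X = conversion of C (basis 2.27 mol C); extent of reaction ξ = 1.14X.
At extent ξ: n_C = 2.27 − 2.27X; n_D = 1.29 − 1.14X; n_E = 2.27X.
Total moles n_T = 3.56 − 1.14X.
Mole fractions y_i = n_i/n_T; K_p = p_E^2 / (p_C^2 p_D) with p_i = y_i·P.
Substituting and setting equal to 0.96 atm^-1 gives a polynomial in X; the root in (0,1) is X = 0.460.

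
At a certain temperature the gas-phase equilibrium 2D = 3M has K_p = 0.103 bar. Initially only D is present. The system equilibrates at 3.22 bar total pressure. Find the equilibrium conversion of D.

Take 1 mol D as basis and let X be its fractional conversion, so ξ = 0.5X.
Moles: n_D = 1 − X; n_M = 1.5X.
n_T = Σnᵢ = 1 + 0.5X.
Mole fractions y_i = n_i/n_T; K_p = p_M^3 / (p_D^2) with p_i = y_i·P.
Setting this equal to 0.103 bar and taking the physical root (0 < X < 1) gives X = 0.190.

X = 0.190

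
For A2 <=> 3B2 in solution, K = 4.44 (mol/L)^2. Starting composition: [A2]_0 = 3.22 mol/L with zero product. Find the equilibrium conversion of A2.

Let X = conversion of A2; extent ξ = 3.22·X mol/L.
Concentrations: [A2] = 3.22 − 3.22X; [B2] = 9.66X.
K = [B2]^3 / ([A2]).
This equals 4.44 at X = 0.230 (the root in 0 < X < 1).

X = 0.230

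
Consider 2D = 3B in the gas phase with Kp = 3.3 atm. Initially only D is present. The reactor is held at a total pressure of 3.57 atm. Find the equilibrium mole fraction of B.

y_B = 0.562

Let X = conversion of D (basis 1 mol D); extent of reaction ξ = 0.5X.
Species balance: n_D = 1 − X; n_B = 1.5X.
Summing: n_T = 1 + 0.5X.
Mole fractions y_i = n_i/n_T; Kp = p_B^3 / (p_D^2) with p_i = y_i·P.
Substituting and setting equal to 3.3 atm gives a polynomial in X; the root in (0,1) is X = 0.461.
Then n_B = 0.691, n_T = 1.23, so y_B = 0.562.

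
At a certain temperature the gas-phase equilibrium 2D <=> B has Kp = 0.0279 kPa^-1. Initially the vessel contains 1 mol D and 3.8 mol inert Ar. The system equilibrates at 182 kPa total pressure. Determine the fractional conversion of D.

X = 0.519

Basis: 1 mol D initially; let X = conversion of D. Extent ξ = 0.5X.
At extent ξ: n_D = 1 − X; n_B = 0.5X; n_I = 3.8 (inert).
Summing: n_T = 4.8 − 0.5X.
Mole fractions y_i = n_i/n_T; Kp = p_B / (p_D^2) with p_i = y_i·P.
This yields a degree-2 equation in X; solving on (0,1), X = 0.519.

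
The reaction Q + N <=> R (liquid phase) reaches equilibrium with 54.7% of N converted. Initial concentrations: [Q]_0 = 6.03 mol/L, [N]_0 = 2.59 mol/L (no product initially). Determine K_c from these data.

Let X = conversion of N.
Concentrations: [Q] = 6.03 − 2.59X; [N] = 2.59 − 2.59X; [R] = 2.59X.
At X = 0.547: [Q] = 4.61, [N] = 1.17, [R] = 1.42.
K_c = [R] / ([Q] [N]) = 0.262 L/mol.

K_c = 0.262 L/mol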